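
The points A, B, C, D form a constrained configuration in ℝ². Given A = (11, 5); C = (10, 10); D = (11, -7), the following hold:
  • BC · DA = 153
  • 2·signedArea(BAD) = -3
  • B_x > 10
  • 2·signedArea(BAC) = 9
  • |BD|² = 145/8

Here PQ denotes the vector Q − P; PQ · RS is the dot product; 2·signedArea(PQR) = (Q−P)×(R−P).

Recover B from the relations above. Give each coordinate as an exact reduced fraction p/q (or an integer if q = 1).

1. B_x = 43/4  [2·signedArea(BAC) = 9 ∩ BC · DA = 153]
2. B_y = -11/4  [2·signedArea(BAC) = 9 ∩ BC · DA = 153]
   → B = (43/4, -11/4)

B = (43/4, -11/4)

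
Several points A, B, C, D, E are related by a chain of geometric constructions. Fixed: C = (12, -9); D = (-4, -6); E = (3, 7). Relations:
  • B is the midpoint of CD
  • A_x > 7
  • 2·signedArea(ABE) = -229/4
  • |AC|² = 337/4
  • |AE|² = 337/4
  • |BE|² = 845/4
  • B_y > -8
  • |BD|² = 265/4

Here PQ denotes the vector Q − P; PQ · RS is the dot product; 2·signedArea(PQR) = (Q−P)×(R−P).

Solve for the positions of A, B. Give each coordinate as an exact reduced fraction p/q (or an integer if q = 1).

A = (15/2, -1)
B = (4, -15/2)

1. B_x = 4  [B is the midpoint of CD]
2. B_y = -15/2  [B is the midpoint of CD]
   → B = (4, -15/2)
3. A_x = 15/2  [line -29/2·x + -1·y + 431/4 = 0 ∩ |AE|² = 337/4]
4. A_y = -1  [line -29/2·x + -1·y + 431/4 = 0 ∩ |AE|² = 337/4]
   → A = (15/2, -1)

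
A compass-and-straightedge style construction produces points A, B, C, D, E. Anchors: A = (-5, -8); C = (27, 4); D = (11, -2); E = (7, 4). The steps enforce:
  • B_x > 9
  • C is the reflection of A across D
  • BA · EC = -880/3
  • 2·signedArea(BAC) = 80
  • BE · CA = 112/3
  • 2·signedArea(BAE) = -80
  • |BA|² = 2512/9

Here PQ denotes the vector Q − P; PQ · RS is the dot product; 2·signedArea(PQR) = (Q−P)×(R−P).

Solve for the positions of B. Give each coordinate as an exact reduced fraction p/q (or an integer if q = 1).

1. B_x = 29/3  [BE · CA = 112/3 ∩ BA · EC = -880/3]
2. B_y = 0  [BE · CA = 112/3 ∩ BA · EC = -880/3]
   → B = (29/3, 0)

B = (29/3, 0)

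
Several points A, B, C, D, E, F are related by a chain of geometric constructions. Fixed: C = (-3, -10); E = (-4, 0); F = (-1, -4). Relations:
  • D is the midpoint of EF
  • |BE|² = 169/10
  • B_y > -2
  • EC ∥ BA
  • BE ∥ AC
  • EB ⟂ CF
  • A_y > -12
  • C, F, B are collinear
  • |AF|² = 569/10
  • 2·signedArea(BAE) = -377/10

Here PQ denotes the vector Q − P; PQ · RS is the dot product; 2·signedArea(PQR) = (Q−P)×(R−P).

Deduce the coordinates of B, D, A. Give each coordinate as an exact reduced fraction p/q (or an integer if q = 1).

1. B_x = -1/10  [C, F, B are collinear ∩ EB ⟂ CF]
2. B_y = -13/10  [C, F, B are collinear ∩ EB ⟂ CF]
   → B = (-1/10, -13/10)
3. D_x = -5/2  [D is the midpoint of EF]
4. D_y = -2  [D is the midpoint of EF]
   → D = (-5/2, -2)
5. A_x = 9/10  [BE ∥ AC ∩ EC ∥ BA]
6. A_y = -113/10  [BE ∥ AC ∩ EC ∥ BA]
   → A = (9/10, -113/10)

A = (9/10, -113/10)
B = (-1/10, -13/10)
D = (-5/2, -2)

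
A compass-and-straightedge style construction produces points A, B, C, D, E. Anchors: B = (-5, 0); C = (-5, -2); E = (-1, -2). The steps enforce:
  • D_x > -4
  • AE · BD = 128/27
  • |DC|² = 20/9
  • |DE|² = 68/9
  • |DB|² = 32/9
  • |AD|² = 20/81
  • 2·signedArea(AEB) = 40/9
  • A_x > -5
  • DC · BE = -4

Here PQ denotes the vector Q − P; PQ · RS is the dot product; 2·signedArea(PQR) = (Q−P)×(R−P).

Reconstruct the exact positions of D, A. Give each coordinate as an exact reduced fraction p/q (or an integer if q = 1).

1. D_x = -11/3  [line -4·x + 2·y + -12 = 0 ∩ |DC|² = 20/9]
2. D_y = -4/3  [line -4·x + 2·y + -12 = 0 ∩ |DC|² = 20/9]
   → D = (-11/3, -4/3)
3. A_x = -37/9  [2·signedArea(AEB) = 40/9 ∩ AE · BD = 128/27]
4. A_y = -14/9  [2·signedArea(AEB) = 40/9 ∩ AE · BD = 128/27]
   → A = (-37/9, -14/9)

A = (-37/9, -14/9)
D = (-11/3, -4/3)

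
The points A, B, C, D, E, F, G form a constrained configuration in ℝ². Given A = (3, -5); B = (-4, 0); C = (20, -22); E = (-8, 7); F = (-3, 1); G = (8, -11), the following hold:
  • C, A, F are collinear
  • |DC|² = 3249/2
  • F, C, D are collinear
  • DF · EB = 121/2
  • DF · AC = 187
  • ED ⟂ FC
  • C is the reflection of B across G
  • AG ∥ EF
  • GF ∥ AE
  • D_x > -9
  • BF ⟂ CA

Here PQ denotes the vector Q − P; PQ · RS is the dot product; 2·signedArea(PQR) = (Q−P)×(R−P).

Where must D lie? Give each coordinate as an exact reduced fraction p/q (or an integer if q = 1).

D = (-17/2, 13/2)

1. D_x = -17/2  [F, C, D are collinear ∩ ED ⟂ FC]
2. D_y = 13/2  [F, C, D are collinear ∩ ED ⟂ FC]
   → D = (-17/2, 13/2)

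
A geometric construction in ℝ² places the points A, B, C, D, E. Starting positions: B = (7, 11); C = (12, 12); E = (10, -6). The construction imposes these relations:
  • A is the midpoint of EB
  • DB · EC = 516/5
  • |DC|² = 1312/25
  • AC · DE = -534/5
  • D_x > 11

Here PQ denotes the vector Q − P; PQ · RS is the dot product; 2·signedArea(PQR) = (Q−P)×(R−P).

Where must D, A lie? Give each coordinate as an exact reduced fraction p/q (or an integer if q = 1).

1. D_x = 56/5  [line -2·x + -18·y + 544/5 = 0 ∩ |DC|² = 1312/25]
2. D_y = 24/5  [line -2·x + -18·y + 544/5 = 0 ∩ |DC|² = 1312/25]
   → D = (56/5, 24/5)
3. A_x = 17/2  [A is the midpoint of EB]
4. A_y = 5/2  [A is the midpoint of EB]
   → A = (17/2, 5/2)

A = (17/2, 5/2)
D = (56/5, 24/5)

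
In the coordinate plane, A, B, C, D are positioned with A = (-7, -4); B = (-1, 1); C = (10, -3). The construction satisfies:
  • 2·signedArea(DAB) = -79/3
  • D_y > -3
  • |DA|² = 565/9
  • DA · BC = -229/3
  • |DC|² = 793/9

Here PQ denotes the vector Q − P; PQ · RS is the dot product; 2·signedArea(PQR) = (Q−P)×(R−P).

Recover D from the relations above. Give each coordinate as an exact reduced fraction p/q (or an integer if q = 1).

1. D_x = 2/3  [2·signedArea(DAB) = -79/3 ∩ DA · BC = -229/3]
2. D_y = -2  [2·signedArea(DAB) = -79/3 ∩ DA · BC = -229/3]
   → D = (2/3, -2)

D = (2/3, -2)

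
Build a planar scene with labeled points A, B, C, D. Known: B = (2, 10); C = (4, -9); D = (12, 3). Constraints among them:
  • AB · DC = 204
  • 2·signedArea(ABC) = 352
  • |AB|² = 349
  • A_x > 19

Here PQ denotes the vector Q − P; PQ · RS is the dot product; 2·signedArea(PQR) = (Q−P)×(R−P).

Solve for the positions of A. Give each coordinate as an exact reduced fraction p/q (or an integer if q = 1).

1. A_x = 20  [2·signedArea(ABC) = 352 ∩ AB · DC = 204]
2. A_y = 15  [2·signedArea(ABC) = 352 ∩ AB · DC = 204]
   → A = (20, 15)

A = (20, 15)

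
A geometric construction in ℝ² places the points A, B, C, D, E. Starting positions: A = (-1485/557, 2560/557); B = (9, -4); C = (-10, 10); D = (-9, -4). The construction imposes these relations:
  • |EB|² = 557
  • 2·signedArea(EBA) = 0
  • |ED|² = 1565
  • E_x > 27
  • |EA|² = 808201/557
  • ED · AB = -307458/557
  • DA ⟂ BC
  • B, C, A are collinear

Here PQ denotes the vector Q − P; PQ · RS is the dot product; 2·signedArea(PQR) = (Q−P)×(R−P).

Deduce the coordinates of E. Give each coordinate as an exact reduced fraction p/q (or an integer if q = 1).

1. E_x = 28  [2·signedArea(EBA) = 0 ∩ ED · AB = -307458/557]
2. E_y = -18  [2·signedArea(EBA) = 0 ∩ ED · AB = -307458/557]
   → E = (28, -18)

E = (28, -18)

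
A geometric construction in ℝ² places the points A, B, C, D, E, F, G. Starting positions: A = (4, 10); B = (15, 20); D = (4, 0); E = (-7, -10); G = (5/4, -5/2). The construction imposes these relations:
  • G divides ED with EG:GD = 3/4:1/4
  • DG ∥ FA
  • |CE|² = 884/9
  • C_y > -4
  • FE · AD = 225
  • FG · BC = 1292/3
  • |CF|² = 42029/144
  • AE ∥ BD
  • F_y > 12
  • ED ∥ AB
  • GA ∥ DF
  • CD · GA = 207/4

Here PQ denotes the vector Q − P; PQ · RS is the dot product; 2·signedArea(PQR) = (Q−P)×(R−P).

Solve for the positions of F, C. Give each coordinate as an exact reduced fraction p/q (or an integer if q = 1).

1. F_x = 27/4  [DG ∥ FA ∩ GA ∥ DF]
2. F_y = 25/2  [DG ∥ FA ∩ GA ∥ DF]
   → F = (27/4, 25/2)
3. C_x = 1/3  [CD · GA = 207/4 ∩ FG · BC = 1292/3]
4. C_y = -10/3  [CD · GA = 207/4 ∩ FG · BC = 1292/3]
   → C = (1/3, -10/3)

C = (1/3, -10/3)
F = (27/4, 25/2)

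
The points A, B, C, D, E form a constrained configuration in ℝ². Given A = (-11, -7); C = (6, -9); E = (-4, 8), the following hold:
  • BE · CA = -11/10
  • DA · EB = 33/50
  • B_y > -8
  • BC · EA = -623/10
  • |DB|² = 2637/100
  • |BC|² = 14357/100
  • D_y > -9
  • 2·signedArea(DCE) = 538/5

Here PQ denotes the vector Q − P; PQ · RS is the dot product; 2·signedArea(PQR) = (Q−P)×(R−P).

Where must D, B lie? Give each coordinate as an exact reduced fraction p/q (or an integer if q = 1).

B = (-59/10, -38/5)
D = (-4/5, -41/5)

1. B_x = -59/10  [BE · CA = -11/10 ∩ BC · EA = -623/10]
2. B_y = -38/5  [BE · CA = -11/10 ∩ BC · EA = -623/10]
   → B = (-59/10, -38/5)
3. D_x = -4/5  [2·signedArea(DCE) = 538/5 ∩ DA · EB = 33/50]
4. D_y = -41/5  [2·signedArea(DCE) = 538/5 ∩ DA · EB = 33/50]
   → D = (-4/5, -41/5)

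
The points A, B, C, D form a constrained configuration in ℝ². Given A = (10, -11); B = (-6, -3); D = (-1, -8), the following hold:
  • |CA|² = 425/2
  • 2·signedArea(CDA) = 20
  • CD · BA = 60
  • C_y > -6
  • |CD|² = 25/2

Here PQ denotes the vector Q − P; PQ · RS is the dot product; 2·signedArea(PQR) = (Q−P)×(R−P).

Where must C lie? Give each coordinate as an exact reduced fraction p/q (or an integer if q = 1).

C = (-7/2, -11/2)

1. C_x = -7/2  [2·signedArea(CDA) = 20 ∩ CD · BA = 60]
2. C_y = -11/2  [2·signedArea(CDA) = 20 ∩ CD · BA = 60]
   → C = (-7/2, -11/2)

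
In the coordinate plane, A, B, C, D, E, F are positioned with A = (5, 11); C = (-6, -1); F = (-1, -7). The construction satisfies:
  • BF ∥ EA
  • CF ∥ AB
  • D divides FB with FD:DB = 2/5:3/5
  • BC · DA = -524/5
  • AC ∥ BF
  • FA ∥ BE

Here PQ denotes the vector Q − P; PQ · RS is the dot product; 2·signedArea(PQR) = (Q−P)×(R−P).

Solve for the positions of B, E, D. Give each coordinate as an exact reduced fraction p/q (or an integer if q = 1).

1. B_x = 10  [AC ∥ BF ∩ CF ∥ AB]
2. B_y = 5  [AC ∥ BF ∩ CF ∥ AB]
   → B = (10, 5)
3. E_x = 16  [BF ∥ EA ∩ FA ∥ BE]
4. E_y = 23  [BF ∥ EA ∩ FA ∥ BE]
   → E = (16, 23)
5. D_x = 17/5  [D divides FB with FD:DB = 2/5:3/5]
6. D_y = -11/5  [D divides FB with FD:DB = 2/5:3/5]
   → D = (17/5, -11/5)

B = (10, 5)
D = (17/5, -11/5)
E = (16, 23)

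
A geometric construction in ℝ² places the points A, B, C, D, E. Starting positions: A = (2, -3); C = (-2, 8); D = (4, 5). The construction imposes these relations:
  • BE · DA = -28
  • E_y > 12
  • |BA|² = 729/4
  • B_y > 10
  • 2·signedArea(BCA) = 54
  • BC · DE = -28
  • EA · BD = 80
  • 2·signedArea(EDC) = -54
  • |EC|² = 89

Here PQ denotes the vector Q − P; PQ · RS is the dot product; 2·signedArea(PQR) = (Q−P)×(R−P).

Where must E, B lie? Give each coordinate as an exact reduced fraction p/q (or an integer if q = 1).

1. B_x = 2  [line 11·x + 4·y + -64 = 0 ∩ |BA|² = 729/4]
2. B_y = 21/2  [line 11·x + 4·y + -64 = 0 ∩ |BA|² = 729/4]
   → B = (2, 21/2)
3. E_x = 6  [2·signedArea(EDC) = -54 ∩ BE · DA = -28]
4. E_y = 13  [2·signedArea(EDC) = -54 ∩ BE · DA = -28]
   → E = (6, 13)

B = (2, 21/2)
E = (6, 13)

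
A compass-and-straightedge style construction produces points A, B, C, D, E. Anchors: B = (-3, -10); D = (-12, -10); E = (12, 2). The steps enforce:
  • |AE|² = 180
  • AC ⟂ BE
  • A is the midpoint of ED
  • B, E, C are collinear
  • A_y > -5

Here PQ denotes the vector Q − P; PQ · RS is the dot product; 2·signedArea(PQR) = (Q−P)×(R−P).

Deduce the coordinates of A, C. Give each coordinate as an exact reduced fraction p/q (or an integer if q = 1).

1. A_x = 0  [A is the midpoint of ED]
2. A_y = -4  [A is the midpoint of ED]
   → A = (0, -4)
3. C_x = 72/41  [B, E, C are collinear ∩ AC ⟂ BE]
4. C_y = -254/41  [B, E, C are collinear ∩ AC ⟂ BE]
   → C = (72/41, -254/41)

A = (0, -4)
C = (72/41, -254/41)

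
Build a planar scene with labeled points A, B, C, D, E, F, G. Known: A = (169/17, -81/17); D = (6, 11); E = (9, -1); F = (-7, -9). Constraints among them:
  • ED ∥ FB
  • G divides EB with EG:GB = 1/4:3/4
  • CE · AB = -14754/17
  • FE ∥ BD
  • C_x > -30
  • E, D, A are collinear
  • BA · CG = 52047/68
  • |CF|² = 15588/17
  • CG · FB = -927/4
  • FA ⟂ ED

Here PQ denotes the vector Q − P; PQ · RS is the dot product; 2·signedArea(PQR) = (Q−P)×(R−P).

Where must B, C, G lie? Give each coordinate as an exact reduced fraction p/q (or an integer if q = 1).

B = (-10, 3)
C = (-509/17, 183/17)
G = (17/4, 0)

1. B_x = -10  [FE ∥ BD ∩ ED ∥ FB]
2. B_y = 3  [FE ∥ BD ∩ ED ∥ FB]
   → B = (-10, 3)
3. C_x = -509/17  [line 339/17·x + -132/17·y + 11571/17 = 0 ∩ |CF|² = 15588/17]
4. C_y = 183/17  [line 339/17·x + -132/17·y + 11571/17 = 0 ∩ |CF|² = 15588/17]
   → C = (-509/17, 183/17)
5. G_x = 17/4  [G divides EB with EG:GB = 1/4:3/4]
6. G_y = 0  [G divides EB with EG:GB = 1/4:3/4]
   → G = (17/4, 0)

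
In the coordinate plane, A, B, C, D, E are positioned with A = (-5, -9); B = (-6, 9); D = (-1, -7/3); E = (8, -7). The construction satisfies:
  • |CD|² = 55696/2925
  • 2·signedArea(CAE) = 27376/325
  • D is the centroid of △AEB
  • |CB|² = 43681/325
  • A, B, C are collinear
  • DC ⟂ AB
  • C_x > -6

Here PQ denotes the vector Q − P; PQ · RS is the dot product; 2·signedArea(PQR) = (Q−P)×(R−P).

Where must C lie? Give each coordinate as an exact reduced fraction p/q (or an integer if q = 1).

1. C_x = -1741/325  [A, B, C are collinear ∩ DC ⟂ AB]
2. C_y = -837/325  [A, B, C are collinear ∩ DC ⟂ AB]
   → C = (-1741/325, -837/325)

C = (-1741/325, -837/325)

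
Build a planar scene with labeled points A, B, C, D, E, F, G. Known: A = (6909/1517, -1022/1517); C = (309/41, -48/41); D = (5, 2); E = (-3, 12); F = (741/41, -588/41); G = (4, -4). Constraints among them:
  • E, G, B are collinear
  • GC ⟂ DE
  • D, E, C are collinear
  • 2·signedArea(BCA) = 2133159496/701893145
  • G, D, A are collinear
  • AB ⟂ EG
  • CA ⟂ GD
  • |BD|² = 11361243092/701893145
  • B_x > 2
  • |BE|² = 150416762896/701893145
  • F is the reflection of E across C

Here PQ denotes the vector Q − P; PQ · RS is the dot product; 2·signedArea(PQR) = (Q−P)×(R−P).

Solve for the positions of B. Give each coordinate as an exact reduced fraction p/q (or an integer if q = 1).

B = (1326797/462685, -653156/462685)

1. B_x = 1326797/462685  [E, G, B are collinear ∩ AB ⟂ EG]
2. B_y = -653156/462685  [E, G, B are collinear ∩ AB ⟂ EG]
   → B = (1326797/462685, -653156/462685)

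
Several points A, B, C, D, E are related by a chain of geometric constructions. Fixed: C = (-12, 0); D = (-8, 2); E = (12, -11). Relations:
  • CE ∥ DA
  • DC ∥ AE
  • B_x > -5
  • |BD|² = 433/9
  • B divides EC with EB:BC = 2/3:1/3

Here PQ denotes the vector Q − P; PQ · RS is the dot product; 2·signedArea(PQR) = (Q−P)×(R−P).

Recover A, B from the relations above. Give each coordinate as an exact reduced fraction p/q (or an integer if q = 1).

A = (16, -9)
B = (-4, -11/3)

1. A_x = 16  [DC ∥ AE ∩ CE ∥ DA]
2. A_y = -9  [DC ∥ AE ∩ CE ∥ DA]
   → A = (16, -9)
3. B_x = -4  [B divides EC with EB:BC = 2/3:1/3]
4. B_y = -11/3  [B divides EC with EB:BC = 2/3:1/3]
   → B = (-4, -11/3)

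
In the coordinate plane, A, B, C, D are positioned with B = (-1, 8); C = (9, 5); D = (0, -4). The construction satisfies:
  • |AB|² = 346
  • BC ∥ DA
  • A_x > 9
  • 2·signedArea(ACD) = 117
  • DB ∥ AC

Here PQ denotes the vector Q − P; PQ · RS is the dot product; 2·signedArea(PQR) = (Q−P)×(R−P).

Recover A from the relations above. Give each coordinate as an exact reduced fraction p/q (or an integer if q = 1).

1. A_x = 10  [DB ∥ AC ∩ BC ∥ DA]
2. A_y = -7  [DB ∥ AC ∩ BC ∥ DA]
   → A = (10, -7)

A = (10, -7)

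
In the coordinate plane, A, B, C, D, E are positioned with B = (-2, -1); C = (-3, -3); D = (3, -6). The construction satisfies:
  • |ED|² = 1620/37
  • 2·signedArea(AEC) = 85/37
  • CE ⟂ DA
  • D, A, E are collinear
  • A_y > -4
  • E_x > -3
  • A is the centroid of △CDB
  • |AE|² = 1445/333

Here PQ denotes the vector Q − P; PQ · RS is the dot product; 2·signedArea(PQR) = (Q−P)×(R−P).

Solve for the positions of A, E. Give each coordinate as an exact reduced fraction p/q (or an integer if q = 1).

1. A_x = -2/3  [A is the centroid of △CDB]
2. A_y = -10/3  [A is the centroid of △CDB]
   → A = (-2/3, -10/3)
3. E_x = -87/37  [D, A, E are collinear ∩ CE ⟂ DA]
4. E_y = -78/37  [D, A, E are collinear ∩ CE ⟂ DA]
   → E = (-87/37, -78/37)

A = (-2/3, -10/3)
E = (-87/37, -78/37)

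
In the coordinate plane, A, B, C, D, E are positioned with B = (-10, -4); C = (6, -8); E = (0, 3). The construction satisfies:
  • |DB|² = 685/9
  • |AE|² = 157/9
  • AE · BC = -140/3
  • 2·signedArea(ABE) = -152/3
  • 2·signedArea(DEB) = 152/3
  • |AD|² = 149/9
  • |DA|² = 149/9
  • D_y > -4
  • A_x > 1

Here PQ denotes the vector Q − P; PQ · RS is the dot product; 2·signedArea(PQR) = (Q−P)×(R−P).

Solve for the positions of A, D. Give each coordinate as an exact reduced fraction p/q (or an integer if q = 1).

1. A_x = 2  [AE · BC = -140/3 ∩ 2·signedArea(ABE) = -152/3]
2. A_y = -2/3  [AE · BC = -140/3 ∩ 2·signedArea(ABE) = -152/3]
   → A = (2, -2/3)
3. D_x = -4/3  [line 7·x + -10·y + -62/3 = 0 ∩ |DB|² = 685/9]
4. D_y = -3  [line 7·x + -10·y + -62/3 = 0 ∩ |DB|² = 685/9]
   → D = (-4/3, -3)

A = (2, -2/3)
D = (-4/3, -3)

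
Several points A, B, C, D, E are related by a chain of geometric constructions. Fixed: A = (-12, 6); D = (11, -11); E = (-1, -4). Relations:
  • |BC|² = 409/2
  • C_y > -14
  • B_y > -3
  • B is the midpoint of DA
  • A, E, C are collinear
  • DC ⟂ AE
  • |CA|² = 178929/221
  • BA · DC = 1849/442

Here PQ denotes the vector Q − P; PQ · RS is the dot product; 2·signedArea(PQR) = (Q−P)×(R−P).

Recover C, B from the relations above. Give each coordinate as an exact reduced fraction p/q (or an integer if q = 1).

B = (-1/2, -5/2)
C = (2001/221, -2904/221)

1. C_x = 2001/221  [A, E, C are collinear ∩ DC ⟂ AE]
2. C_y = -2904/221  [A, E, C are collinear ∩ DC ⟂ AE]
   → C = (2001/221, -2904/221)
3. B_x = -1/2  [B is the midpoint of DA]
4. B_y = -5/2  [B is the midpoint of DA]
   → B = (-1/2, -5/2)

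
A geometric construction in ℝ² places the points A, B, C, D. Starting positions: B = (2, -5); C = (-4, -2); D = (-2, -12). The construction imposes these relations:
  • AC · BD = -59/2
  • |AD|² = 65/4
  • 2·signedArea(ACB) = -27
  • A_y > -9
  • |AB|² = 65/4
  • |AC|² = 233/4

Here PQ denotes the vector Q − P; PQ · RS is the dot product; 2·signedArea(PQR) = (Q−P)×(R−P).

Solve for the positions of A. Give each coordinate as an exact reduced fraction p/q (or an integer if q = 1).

1. A_x = 0  [2·signedArea(ACB) = -27 ∩ AC · BD = -59/2]
2. A_y = -17/2  [2·signedArea(ACB) = -27 ∩ AC · BD = -59/2]
   → A = (0, -17/2)

A = (0, -17/2)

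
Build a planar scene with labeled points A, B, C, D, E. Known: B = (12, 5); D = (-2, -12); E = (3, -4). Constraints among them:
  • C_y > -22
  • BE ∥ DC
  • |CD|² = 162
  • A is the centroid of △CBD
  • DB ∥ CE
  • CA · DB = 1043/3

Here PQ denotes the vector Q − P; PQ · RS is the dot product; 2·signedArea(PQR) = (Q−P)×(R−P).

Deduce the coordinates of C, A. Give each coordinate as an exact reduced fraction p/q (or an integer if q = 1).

1. C_x = -11  [DB ∥ CE ∩ BE ∥ DC]
2. C_y = -21  [DB ∥ CE ∩ BE ∥ DC]
   → C = (-11, -21)
3. A_x = -1/3  [A is the centroid of △CBD]
4. A_y = -28/3  [A is the centroid of △CBD]
   → A = (-1/3, -28/3)

A = (-1/3, -28/3)
C = (-11, -21)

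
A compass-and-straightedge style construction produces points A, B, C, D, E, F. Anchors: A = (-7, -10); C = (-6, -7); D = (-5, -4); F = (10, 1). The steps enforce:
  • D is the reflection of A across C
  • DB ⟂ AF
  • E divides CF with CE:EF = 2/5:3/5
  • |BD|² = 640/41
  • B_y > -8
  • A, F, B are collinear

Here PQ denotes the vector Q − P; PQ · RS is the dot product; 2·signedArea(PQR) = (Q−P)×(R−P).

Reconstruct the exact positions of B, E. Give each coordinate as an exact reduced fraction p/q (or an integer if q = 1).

1. B_x = -117/41  [A, F, B are collinear ∩ DB ⟂ AF]
2. B_y = -300/41  [A, F, B are collinear ∩ DB ⟂ AF]
   → B = (-117/41, -300/41)
3. E_x = 2/5  [E divides CF with CE:EF = 2/5:3/5]
4. E_y = -19/5  [E divides CF with CE:EF = 2/5:3/5]
   → E = (2/5, -19/5)

B = (-117/41, -300/41)
E = (2/5, -19/5)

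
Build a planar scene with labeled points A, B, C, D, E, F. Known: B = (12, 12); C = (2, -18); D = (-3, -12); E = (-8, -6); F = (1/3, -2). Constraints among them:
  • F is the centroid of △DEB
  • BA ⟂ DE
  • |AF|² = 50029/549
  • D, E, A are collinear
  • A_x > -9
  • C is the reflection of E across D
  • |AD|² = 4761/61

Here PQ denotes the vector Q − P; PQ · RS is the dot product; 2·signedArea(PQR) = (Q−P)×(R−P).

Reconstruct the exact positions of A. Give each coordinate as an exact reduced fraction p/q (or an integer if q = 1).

1. A_x = -528/61  [D, E, A are collinear ∩ BA ⟂ DE]
2. A_y = -318/61  [D, E, A are collinear ∩ BA ⟂ DE]
   → A = (-528/61, -318/61)

A = (-528/61, -318/61)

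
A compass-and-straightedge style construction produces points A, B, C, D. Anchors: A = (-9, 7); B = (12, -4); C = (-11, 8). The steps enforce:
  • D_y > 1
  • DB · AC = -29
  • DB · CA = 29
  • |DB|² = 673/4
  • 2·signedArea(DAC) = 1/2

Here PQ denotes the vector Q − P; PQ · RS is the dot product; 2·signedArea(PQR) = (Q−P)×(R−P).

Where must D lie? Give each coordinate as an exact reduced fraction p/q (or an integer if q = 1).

1. D_x = 1/2  [DB · CA = 29 ∩ 2·signedArea(DAC) = 1/2]
2. D_y = 2  [DB · CA = 29 ∩ 2·signedArea(DAC) = 1/2]
   → D = (1/2, 2)

D = (1/2, 2)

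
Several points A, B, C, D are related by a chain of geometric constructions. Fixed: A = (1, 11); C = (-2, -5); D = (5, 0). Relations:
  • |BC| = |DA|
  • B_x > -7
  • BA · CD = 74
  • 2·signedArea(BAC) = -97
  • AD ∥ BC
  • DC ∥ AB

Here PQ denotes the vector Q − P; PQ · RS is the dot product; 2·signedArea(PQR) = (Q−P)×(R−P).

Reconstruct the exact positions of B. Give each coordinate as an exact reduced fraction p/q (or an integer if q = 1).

B = (-6, 6)

1. B_x = -6  [AD ∥ BC ∩ DC ∥ AB]
2. B_y = 6  [AD ∥ BC ∩ DC ∥ AB]
   → B = (-6, 6)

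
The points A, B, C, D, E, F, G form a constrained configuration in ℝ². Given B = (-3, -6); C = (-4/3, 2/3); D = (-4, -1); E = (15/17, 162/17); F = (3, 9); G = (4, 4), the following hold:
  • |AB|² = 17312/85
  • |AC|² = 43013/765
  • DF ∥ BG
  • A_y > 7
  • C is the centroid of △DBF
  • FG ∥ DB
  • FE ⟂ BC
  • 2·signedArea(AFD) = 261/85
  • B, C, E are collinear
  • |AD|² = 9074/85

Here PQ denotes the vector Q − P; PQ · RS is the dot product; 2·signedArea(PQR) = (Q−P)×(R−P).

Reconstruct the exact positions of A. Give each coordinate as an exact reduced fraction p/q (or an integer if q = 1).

1. A_x = 181/85  [line 10·x + -7·y + 2544/85 = 0 ∩ |AC|² = 43013/765]
2. A_y = 622/85  [line 10·x + -7·y + 2544/85 = 0 ∩ |AC|² = 43013/765]
   → A = (181/85, 622/85)

A = (181/85, 622/85)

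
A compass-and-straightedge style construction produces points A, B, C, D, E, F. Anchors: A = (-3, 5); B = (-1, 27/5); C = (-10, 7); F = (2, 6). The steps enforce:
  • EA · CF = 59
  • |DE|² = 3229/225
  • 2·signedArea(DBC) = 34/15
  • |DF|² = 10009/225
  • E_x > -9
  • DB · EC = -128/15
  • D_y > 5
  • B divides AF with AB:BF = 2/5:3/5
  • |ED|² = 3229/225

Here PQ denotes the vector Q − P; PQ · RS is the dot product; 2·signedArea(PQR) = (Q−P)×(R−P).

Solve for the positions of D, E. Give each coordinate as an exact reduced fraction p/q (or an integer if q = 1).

1. D_x = -14/3  [line -8/5·x + -9·y + 671/15 = 0 ∩ |DF|² = 10009/225]
2. D_y = 29/5  [line -8/5·x + -9·y + 671/15 = 0 ∩ |DF|² = 10009/225]
   → D = (-14/3, 29/5)
3. E_x = -8  [DB · EC = -128/15 ∩ EA · CF = 59]
4. E_y = 4  [DB · EC = -128/15 ∩ EA · CF = 59]
   → E = (-8, 4)

D = (-14/3, 29/5)
E = (-8, 4)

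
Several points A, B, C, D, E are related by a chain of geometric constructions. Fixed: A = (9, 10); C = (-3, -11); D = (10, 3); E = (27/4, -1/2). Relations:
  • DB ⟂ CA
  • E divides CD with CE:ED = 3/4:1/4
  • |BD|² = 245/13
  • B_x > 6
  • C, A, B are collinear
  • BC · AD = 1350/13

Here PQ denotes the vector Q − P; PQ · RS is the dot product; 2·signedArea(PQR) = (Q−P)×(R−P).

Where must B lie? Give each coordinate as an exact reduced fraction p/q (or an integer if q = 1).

1. B_x = 81/13  [C, A, B are collinear ∩ DB ⟂ CA]
2. B_y = 67/13  [C, A, B are collinear ∩ DB ⟂ CA]
   → B = (81/13, 67/13)

B = (81/13, 67/13)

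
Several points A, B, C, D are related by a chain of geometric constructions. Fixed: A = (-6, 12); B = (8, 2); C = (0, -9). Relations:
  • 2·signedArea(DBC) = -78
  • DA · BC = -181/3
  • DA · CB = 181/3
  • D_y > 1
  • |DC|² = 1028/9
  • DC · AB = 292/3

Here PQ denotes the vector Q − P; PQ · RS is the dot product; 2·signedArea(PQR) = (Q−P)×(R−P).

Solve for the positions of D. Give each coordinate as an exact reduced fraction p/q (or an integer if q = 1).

D = (2/3, 5/3)

1. D_x = 2/3  [DC · AB = 292/3 ∩ DA · CB = 181/3]
2. D_y = 5/3  [DC · AB = 292/3 ∩ DA · CB = 181/3]
   → D = (2/3, 5/3)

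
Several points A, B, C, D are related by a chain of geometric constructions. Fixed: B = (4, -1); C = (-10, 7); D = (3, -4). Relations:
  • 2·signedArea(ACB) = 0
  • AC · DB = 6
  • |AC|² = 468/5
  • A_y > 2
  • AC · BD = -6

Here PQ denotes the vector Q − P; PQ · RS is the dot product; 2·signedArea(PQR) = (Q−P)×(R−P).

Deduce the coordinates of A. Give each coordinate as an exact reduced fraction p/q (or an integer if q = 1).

A = (-8/5, 11/5)

1. A_x = -8/5  [2·signedArea(ACB) = 0 ∩ AC · BD = -6]
2. A_y = 11/5  [2·signedArea(ACB) = 0 ∩ AC · BD = -6]
   → A = (-8/5, 11/5)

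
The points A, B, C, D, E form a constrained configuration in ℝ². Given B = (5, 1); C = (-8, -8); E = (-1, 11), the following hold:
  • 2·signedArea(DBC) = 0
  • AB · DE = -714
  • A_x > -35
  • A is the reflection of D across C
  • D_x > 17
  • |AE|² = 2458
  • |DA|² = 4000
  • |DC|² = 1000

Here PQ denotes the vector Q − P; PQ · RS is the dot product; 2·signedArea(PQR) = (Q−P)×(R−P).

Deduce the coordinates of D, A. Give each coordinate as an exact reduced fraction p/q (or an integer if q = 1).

1. D_x = 18  [line 9·x + -13·y + -32 = 0 ∩ |DC|² = 1000]
2. D_y = 10  [line 9·x + -13·y + -32 = 0 ∩ |DC|² = 1000]
   → D = (18, 10)
3. A_x = -34  [A is the reflection of D across C]
4. A_y = -26  [A is the reflection of D across C]
   → A = (-34, -26)

A = (-34, -26)
D = (18, 10)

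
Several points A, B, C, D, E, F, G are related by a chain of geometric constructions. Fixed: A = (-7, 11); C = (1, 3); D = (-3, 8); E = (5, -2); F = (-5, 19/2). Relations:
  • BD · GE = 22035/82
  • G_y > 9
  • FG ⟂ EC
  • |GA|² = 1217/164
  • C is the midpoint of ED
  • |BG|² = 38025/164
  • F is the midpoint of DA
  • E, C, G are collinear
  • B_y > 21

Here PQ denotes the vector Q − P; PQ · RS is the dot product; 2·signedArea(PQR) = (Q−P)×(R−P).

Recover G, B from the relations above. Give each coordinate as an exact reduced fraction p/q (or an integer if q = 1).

B = (-575/41, 893/41)
G = (-185/41, 811/82)

1. G_x = -185/41  [E, C, G are collinear ∩ FG ⟂ EC]
2. G_y = 811/82  [E, C, G are collinear ∩ FG ⟂ EC]
   → G = (-185/41, 811/82)
3. B_x = -575/41  [line -390/41·x + 975/82·y + -32175/82 = 0 ∩ |BG|² = 38025/164]
4. B_y = 893/41  [line -390/41·x + 975/82·y + -32175/82 = 0 ∩ |BG|² = 38025/164]
   → B = (-575/41, 893/41)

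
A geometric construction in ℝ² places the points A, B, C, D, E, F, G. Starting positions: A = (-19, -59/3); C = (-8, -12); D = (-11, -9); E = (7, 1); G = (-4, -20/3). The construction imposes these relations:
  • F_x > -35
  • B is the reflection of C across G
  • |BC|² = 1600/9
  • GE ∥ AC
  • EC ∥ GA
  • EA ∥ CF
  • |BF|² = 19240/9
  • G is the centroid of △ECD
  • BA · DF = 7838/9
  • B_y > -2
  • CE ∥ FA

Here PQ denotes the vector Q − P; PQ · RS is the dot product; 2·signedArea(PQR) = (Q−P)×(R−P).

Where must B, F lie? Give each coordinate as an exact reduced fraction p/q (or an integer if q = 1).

B = (0, -4/3)
F = (-34, -98/3)

1. B_x = 0  [B is the reflection of C across G]
2. B_y = -4/3  [B is the reflection of C across G]
   → B = (0, -4/3)
3. F_x = -34  [CE ∥ FA ∩ EA ∥ CF]
4. F_y = -98/3  [CE ∥ FA ∩ EA ∥ CF]
   → F = (-34, -98/3)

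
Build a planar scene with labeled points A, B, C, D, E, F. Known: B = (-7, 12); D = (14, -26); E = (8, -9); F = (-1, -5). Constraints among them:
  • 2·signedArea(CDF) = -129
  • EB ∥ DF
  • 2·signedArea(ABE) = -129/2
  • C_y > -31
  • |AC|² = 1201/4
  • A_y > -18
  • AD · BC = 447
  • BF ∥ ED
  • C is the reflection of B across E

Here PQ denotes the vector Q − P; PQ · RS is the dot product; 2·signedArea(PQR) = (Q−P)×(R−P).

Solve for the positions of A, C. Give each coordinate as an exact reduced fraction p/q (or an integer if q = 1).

A = (11, -35/2)
C = (23, -30)

1. C_x = 23  [C is the reflection of B across E]
2. C_y = -30  [C is the reflection of B across E]
   → C = (23, -30)
3. A_x = 11  [2·signedArea(ABE) = -129/2 ∩ AD · BC = 447]
4. A_y = -35/2  [2·signedArea(ABE) = -129/2 ∩ AD · BC = 447]
   → A = (11, -35/2)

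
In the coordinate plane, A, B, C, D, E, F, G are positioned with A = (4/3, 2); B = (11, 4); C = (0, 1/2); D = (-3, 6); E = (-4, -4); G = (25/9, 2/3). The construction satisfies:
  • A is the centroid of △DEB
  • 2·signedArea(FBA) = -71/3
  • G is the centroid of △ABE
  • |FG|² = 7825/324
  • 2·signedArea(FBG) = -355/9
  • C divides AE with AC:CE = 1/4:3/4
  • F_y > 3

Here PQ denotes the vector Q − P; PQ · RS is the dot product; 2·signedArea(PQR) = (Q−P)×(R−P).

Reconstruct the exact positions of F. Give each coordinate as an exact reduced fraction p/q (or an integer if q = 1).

1. F_x = -5/6  [2·signedArea(FBA) = -71/3 ∩ 2·signedArea(FBG) = -355/9]
2. F_y = 4  [2·signedArea(FBA) = -71/3 ∩ 2·signedArea(FBG) = -355/9]
   → F = (-5/6, 4)

F = (-5/6, 4)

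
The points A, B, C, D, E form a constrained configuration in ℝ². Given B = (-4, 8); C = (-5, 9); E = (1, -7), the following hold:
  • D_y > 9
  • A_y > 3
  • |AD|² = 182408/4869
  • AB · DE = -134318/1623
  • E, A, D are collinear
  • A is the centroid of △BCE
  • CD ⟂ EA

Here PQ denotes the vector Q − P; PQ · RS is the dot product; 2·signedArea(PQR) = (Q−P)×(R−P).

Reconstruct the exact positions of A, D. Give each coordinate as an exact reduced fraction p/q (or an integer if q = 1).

1. A_x = -8/3  [A is the centroid of △BCE]
2. A_y = 10/3  [A is the centroid of △BCE]
   → A = (-8/3, 10/3)
3. D_x = -2550/541  [E, A, D are collinear ∩ CD ⟂ EA]
4. D_y = 4924/541  [E, A, D are collinear ∩ CD ⟂ EA]
   → D = (-2550/541, 4924/541)

A = (-8/3, 10/3)
D = (-2550/541, 4924/541)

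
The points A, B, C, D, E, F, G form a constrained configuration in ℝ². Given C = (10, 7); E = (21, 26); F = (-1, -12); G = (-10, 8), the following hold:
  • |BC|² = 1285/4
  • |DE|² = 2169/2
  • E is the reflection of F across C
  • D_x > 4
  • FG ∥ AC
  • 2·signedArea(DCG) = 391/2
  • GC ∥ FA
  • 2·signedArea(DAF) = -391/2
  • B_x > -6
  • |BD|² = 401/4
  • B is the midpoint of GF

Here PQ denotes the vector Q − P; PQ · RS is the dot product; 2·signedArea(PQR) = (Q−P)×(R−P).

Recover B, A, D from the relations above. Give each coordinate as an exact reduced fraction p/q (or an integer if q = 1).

A = (19, -13)
B = (-11/2, -2)
D = (9/2, -5/2)

1. B_x = -11/2  [B is the midpoint of GF]
2. B_y = -2  [B is the midpoint of GF]
   → B = (-11/2, -2)
3. A_x = 19  [FG ∥ AC ∩ GC ∥ FA]
4. A_y = -13  [FG ∥ AC ∩ GC ∥ FA]
   → A = (19, -13)
5. D_x = 9/2  [line -1·x + -20·y + -91/2 = 0 ∩ |BD|² = 401/4]
6. D_y = -5/2  [line -1·x + -20·y + -91/2 = 0 ∩ |BD|² = 401/4]
   → D = (9/2, -5/2)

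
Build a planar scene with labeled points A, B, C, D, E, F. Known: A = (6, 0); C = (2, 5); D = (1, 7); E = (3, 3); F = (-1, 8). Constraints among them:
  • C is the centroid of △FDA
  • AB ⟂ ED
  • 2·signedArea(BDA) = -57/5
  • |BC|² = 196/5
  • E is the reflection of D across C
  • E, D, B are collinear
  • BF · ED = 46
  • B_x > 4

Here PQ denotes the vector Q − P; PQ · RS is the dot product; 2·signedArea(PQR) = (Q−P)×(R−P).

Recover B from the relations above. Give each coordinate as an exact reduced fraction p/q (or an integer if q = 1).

1. B_x = 24/5  [E, D, B are collinear ∩ AB ⟂ ED]
2. B_y = -3/5  [E, D, B are collinear ∩ AB ⟂ ED]
   → B = (24/5, -3/5)

B = (24/5, -3/5)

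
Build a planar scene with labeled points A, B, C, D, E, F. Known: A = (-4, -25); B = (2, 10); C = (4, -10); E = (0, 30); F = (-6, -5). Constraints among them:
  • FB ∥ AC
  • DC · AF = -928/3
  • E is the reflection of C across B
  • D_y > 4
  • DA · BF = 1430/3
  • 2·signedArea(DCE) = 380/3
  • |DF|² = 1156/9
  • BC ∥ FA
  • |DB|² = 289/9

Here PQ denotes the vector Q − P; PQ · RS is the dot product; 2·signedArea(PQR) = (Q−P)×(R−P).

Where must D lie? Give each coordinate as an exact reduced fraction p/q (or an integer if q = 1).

1. D_x = -2/3  [DA · BF = 1430/3 ∩ DC · AF = -928/3]
2. D_y = 5  [DA · BF = 1430/3 ∩ DC · AF = -928/3]
   → D = (-2/3, 5)

D = (-2/3, 5)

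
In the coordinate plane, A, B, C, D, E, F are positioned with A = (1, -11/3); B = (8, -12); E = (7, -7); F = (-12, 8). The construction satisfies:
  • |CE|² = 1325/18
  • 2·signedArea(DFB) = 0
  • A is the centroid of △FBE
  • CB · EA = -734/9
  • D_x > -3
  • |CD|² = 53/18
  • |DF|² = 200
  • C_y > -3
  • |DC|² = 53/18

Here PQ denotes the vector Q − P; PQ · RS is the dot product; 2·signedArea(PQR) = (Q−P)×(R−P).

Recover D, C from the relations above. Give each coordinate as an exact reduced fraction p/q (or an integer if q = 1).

1. D_x = -2  [line 20·x + 20·y + 80 = 0 ∩ |DF|² = 200]
2. D_y = -2  [line 20·x + 20·y + 80 = 0 ∩ |DF|² = 200]
   → D = (-2, -2)
3. C_x = -1/2  [line 6·x + -10/3·y + -58/9 = 0 ∩ |CD|² = 53/18]
4. C_y = -17/6  [line 6·x + -10/3·y + -58/9 = 0 ∩ |CD|² = 53/18]
   → C = (-1/2, -17/6)

C = (-1/2, -17/6)
D = (-2, -2)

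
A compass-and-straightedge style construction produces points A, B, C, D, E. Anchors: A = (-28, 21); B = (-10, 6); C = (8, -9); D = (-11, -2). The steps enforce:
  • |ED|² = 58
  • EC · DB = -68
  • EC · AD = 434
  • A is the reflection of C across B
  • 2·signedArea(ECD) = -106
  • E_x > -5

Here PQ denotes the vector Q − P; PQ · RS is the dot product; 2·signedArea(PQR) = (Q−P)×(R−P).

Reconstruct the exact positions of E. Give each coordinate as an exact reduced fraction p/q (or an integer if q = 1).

E = (-4, 1)

1. E_x = -4  [EC · DB = -68 ∩ 2·signedArea(ECD) = -106]
2. E_y = 1  [EC · DB = -68 ∩ 2·signedArea(ECD) = -106]
   → E = (-4, 1)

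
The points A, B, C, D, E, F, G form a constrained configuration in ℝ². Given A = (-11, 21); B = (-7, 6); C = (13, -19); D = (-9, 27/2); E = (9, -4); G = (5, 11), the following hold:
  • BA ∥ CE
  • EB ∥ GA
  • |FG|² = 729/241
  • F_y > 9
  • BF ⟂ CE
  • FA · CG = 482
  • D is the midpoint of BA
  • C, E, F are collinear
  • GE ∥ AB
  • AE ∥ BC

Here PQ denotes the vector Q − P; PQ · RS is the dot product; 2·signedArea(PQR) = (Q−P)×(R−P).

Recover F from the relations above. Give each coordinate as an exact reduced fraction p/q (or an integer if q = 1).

F = (1313/241, 2246/241)

1. F_x = 1313/241  [C, E, F are collinear ∩ BF ⟂ CE]
2. F_y = 2246/241  [C, E, F are collinear ∩ BF ⟂ CE]
   → F = (1313/241, 2246/241)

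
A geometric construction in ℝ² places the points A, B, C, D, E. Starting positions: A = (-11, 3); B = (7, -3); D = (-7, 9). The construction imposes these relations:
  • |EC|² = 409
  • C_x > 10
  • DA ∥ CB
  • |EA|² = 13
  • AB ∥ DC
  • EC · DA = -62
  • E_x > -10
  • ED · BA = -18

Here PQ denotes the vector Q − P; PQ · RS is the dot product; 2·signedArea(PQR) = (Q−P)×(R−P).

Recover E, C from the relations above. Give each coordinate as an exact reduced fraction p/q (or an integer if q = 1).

C = (11, 3)
E = (-9, 6)

1. E_x = -9  [line 18·x + -6·y + 198 = 0 ∩ |EA|² = 13]
2. E_y = 6  [line 18·x + -6·y + 198 = 0 ∩ |EA|² = 13]
   → E = (-9, 6)
3. C_x = 11  [EC · DA = -62 ∩ DA ∥ CB]
4. C_y = 3  [EC · DA = -62 ∩ DA ∥ CB]
   → C = (11, 3)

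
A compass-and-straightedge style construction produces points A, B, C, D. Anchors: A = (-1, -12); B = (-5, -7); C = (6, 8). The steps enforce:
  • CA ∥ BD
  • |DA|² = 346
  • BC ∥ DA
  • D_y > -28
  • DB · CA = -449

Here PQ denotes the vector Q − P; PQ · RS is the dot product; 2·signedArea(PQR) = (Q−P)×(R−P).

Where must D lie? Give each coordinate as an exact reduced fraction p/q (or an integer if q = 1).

D = (-12, -27)

1. D_x = -12  [BC ∥ DA ∩ CA ∥ BD]
2. D_y = -27  [BC ∥ DA ∩ CA ∥ BD]
   → D = (-12, -27)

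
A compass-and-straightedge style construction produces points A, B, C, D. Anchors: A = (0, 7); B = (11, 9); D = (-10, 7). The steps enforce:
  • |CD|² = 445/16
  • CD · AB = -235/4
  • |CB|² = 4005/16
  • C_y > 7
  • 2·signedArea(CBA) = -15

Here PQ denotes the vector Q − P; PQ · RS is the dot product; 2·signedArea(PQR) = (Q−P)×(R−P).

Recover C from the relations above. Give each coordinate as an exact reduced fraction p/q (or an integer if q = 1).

1. C_x = -19/4  [2·signedArea(CBA) = -15 ∩ CD · AB = -235/4]
2. C_y = 15/2  [2·signedArea(CBA) = -15 ∩ CD · AB = -235/4]
   → C = (-19/4, 15/2)

C = (-19/4, 15/2)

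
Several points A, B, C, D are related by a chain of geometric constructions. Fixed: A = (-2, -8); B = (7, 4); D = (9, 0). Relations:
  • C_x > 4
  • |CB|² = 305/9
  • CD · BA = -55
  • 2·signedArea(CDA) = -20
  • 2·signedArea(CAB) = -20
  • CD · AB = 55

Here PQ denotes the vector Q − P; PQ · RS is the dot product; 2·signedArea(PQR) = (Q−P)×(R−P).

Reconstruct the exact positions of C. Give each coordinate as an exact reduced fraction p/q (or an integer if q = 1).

C = (14/3, -4/3)

1. C_x = 14/3  [CD · BA = -55 ∩ 2·signedArea(CDA) = -20]
2. C_y = -4/3  [CD · BA = -55 ∩ 2·signedArea(CDA) = -20]
   → C = (14/3, -4/3)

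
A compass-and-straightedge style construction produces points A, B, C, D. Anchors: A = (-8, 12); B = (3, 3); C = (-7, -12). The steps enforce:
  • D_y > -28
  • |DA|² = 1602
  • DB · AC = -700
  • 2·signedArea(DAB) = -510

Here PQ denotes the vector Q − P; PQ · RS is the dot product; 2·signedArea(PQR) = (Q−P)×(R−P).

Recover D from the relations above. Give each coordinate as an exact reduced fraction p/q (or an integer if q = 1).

1. D_x = -17  [2·signedArea(DAB) = -510 ∩ DB · AC = -700]
2. D_y = -27  [2·signedArea(DAB) = -510 ∩ DB · AC = -700]
   → D = (-17, -27)

D = (-17, -27)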